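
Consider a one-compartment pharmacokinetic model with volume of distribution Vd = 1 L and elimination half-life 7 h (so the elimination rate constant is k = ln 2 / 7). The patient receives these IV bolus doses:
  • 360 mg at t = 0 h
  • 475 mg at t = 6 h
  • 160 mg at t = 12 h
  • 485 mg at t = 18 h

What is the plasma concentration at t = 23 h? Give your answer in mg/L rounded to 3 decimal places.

k = ln 2 / 7 = 0.09902 per h
Dose 1 (360 mg at t=0 h): 360·exp(−0.09902·23) = 36.915 mg/L
Dose 2 (475 mg at t=6 h): 475·exp(−0.09902·17) = 88.231 mg/L
Dose 3 (160 mg at t=12 h): 160·exp(−0.09902·11) = 53.836 mg/L
Dose 4 (485 mg at t=18 h): 485·exp(−0.09902·5) = 295.611 mg/L
C(23) = 36.915 + 88.231 + 53.836 + 295.611 = 474.593 mg/L

474.593 mg/L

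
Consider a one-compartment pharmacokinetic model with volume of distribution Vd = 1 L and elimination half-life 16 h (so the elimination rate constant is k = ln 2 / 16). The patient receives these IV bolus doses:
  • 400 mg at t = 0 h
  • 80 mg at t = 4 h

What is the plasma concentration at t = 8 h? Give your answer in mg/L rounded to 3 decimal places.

k = ln 2 / 16 = 0.04332 per h
Dose 1 (400 mg at t=0 h): 400·exp(−0.04332·8) = 282.843 mg/L
Dose 2 (80 mg at t=4 h): 80·exp(−0.04332·4) = 67.272 mg/L
C(8) = 282.843 + 67.272 = 350.114 mg/L

350.114 mg/L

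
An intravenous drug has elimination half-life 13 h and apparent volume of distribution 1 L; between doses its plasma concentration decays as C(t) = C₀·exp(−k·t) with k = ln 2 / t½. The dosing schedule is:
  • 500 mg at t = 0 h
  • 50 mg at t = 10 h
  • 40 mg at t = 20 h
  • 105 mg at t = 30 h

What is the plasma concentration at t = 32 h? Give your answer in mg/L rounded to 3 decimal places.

221.723 mg/L

k = ln 2 / 13 = 0.05332 per h
Dose 1 (500 mg at t=0 h): 500·exp(−0.05332·32) = 90.776 mg/L
Dose 2 (50 mg at t=10 h): 50·exp(−0.05332·22) = 15.472 mg/L
Dose 3 (40 mg at t=20 h): 40·exp(−0.05332·12) = 21.095 mg/L
Dose 4 (105 mg at t=30 h): 105·exp(−0.05332·2) = 94.379 mg/L
C(32) = 90.776 + 15.472 + 21.095 + 94.379 = 221.723 mg/L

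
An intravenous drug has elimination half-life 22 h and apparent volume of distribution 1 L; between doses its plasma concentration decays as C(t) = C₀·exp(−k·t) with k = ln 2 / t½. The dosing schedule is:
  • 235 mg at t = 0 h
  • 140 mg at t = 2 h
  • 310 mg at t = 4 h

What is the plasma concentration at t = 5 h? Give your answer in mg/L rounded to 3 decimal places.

k = ln 2 / 22 = 0.03151 per h
Dose 1 (235 mg at t=0 h): 235·exp(−0.03151·5) = 200.748 mg/L
Dose 2 (140 mg at t=2 h): 140·exp(−0.03151·3) = 127.373 mg/L
Dose 3 (310 mg at t=4 h): 310·exp(−0.03151·1) = 300.385 mg/L
C(5) = 200.748 + 127.373 + 300.385 = 628.507 mg/L

628.507 mg/L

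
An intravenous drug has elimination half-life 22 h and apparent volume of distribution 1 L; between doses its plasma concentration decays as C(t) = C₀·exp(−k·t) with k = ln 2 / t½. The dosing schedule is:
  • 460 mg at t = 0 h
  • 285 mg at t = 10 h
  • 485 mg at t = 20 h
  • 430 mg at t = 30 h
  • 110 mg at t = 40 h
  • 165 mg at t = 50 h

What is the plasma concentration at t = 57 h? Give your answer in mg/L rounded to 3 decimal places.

k = ln 2 / 22 = 0.03151 per h
Dose 1 (460 mg at t=0 h): 460·exp(−0.03151·57) = 76.351 mg/L
Dose 2 (285 mg at t=10 h): 285·exp(−0.03151·47) = 64.824 mg/L
Dose 3 (485 mg at t=20 h): 485·exp(−0.03151·37) = 151.169 mg/L
Dose 4 (430 mg at t=30 h): 430·exp(−0.03151·27) = 183.663 mg/L
Dose 5 (110 mg at t=40 h): 110·exp(−0.03151·17) = 64.384 mg/L
Dose 6 (165 mg at t=50 h): 165·exp(−0.03151·7) = 132.343 mg/L
C(57) = 76.351 + 64.824 + 151.169 + 183.663 + 64.384 + 132.343 = 672.735 mg/L

672.735 mg/L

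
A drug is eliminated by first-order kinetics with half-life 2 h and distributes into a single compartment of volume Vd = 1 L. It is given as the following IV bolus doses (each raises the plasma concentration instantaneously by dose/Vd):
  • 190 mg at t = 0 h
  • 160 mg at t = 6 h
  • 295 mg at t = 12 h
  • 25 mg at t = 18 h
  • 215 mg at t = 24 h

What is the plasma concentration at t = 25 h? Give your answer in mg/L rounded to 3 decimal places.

k = ln 2 / 2 = 0.34657 per h
Dose 1 (190 mg at t=0 h): 190·exp(−0.34657·25) = 0.033 mg/L
Dose 2 (160 mg at t=6 h): 160·exp(−0.34657·19) = 0.221 mg/L
Dose 3 (295 mg at t=12 h): 295·exp(−0.34657·13) = 3.259 mg/L
Dose 4 (25 mg at t=18 h): 25·exp(−0.34657·7) = 2.210 mg/L
Dose 5 (215 mg at t=24 h): 215·exp(−0.34657·1) = 152.028 mg/L
C(25) = 0.033 + 0.221 + 3.259 + 2.210 + 152.028 = 157.751 mg/L

157.751 mg/L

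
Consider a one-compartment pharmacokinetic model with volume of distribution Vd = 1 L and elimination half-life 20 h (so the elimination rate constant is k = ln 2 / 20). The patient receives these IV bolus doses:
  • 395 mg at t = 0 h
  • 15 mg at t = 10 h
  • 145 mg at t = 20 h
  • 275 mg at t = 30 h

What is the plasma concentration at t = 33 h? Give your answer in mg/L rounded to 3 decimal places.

k = ln 2 / 20 = 0.03466 per h
Dose 1 (395 mg at t=0 h): 395·exp(−0.03466·33) = 125.863 mg/L
Dose 2 (15 mg at t=10 h): 15·exp(−0.03466·23) = 6.759 mg/L
Dose 3 (145 mg at t=20 h): 145·exp(−0.03466·13) = 92.406 mg/L
Dose 4 (275 mg at t=30 h): 275·exp(−0.03466·3) = 247.844 mg/L
C(33) = 125.863 + 6.759 + 92.406 + 247.844 = 472.872 mg/L

472.872 mg/L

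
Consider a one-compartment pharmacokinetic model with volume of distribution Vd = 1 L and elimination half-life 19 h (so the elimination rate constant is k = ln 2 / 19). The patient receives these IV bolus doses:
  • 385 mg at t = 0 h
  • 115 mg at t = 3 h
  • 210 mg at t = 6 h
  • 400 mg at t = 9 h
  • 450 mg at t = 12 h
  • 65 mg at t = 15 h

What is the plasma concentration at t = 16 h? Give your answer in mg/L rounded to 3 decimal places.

1193.566 mg/L

k = ln 2 / 19 = 0.03648 per h
Dose 1 (385 mg at t=0 h): 385·exp(−0.03648·16) = 214.764 mg/L
Dose 2 (115 mg at t=3 h): 115·exp(−0.03648·13) = 71.570 mg/L
Dose 3 (210 mg at t=6 h): 210·exp(−0.03648·10) = 145.808 mg/L
Dose 4 (400 mg at t=9 h): 400·exp(−0.03648·7) = 309.852 mg/L
Dose 5 (450 mg at t=12 h): 450·exp(−0.03648·4) = 388.900 mg/L
Dose 6 (65 mg at t=15 h): 65·exp(−0.03648·1) = 62.671 mg/L
C(16) = 214.764 + 71.570 + 145.808 + 309.852 + 388.900 + 62.671 = 1193.566 mg/L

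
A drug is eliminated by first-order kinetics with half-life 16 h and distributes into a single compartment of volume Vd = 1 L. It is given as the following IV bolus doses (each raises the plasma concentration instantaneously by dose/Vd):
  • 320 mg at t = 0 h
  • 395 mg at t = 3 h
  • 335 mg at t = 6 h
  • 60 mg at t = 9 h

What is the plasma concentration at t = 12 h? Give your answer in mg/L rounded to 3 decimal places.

768.746 mg/L

k = ln 2 / 16 = 0.04332 per h
Dose 1 (320 mg at t=0 h): 320·exp(−0.04332·12) = 190.273 mg/L
Dose 2 (395 mg at t=3 h): 395·exp(−0.04332·9) = 267.465 mg/L
Dose 3 (335 mg at t=6 h): 335·exp(−0.04332·6) = 258.320 mg/L
Dose 4 (60 mg at t=9 h): 60·exp(−0.04332·3) = 52.688 mg/L
C(12) = 190.273 + 267.465 + 258.320 + 52.688 = 768.746 mg/L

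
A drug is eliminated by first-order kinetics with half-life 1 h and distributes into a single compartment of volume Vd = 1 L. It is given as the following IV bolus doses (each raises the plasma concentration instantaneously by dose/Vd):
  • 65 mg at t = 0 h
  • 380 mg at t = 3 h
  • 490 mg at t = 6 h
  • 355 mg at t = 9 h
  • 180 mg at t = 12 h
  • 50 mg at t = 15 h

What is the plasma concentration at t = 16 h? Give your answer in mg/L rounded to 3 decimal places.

k = ln 2 / 1 = 0.69315 per h
Dose 1 (65 mg at t=0 h): 65·exp(−0.69315·16) = 0.001 mg/L
Dose 2 (380 mg at t=3 h): 380·exp(−0.69315·13) = 0.046 mg/L
Dose 3 (490 mg at t=6 h): 490·exp(−0.69315·10) = 0.479 mg/L
Dose 4 (355 mg at t=9 h): 355·exp(−0.69315·7) = 2.773 mg/L
Dose 5 (180 mg at t=12 h): 180·exp(−0.69315·4) = 11.250 mg/L
Dose 6 (50 mg at t=15 h): 50·exp(−0.69315·1) = 25.000 mg/L
C(16) = 0.001 + 0.046 + 0.479 + 2.773 + 11.250 + 25.000 = 39.549 mg/L

39.549 mg/L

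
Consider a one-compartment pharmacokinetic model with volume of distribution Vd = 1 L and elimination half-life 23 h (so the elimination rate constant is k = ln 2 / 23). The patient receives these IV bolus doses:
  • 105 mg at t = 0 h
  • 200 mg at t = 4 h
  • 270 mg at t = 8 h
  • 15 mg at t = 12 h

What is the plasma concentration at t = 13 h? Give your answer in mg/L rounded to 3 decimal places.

k = ln 2 / 23 = 0.03014 per h
Dose 1 (105 mg at t=0 h): 105·exp(−0.03014·13) = 70.965 mg/L
Dose 2 (200 mg at t=4 h): 200·exp(−0.03014·9) = 152.488 mg/L
Dose 3 (270 mg at t=8 h): 270·exp(−0.03014·5) = 232.232 mg/L
Dose 4 (15 mg at t=12 h): 15·exp(−0.03014·1) = 14.555 mg/L
C(13) = 70.965 + 152.488 + 232.232 + 14.555 = 470.240 mg/L

470.240 mg/L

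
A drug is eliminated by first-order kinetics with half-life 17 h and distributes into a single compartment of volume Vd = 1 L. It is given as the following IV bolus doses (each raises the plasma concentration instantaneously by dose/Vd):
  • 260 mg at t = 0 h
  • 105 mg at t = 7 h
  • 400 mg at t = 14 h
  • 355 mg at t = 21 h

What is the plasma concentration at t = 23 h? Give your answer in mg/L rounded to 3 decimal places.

760.808 mg/L

k = ln 2 / 17 = 0.04077 per h
Dose 1 (260 mg at t=0 h): 260·exp(−0.04077·23) = 101.788 mg/L
Dose 2 (105 mg at t=7 h): 105·exp(−0.04077·16) = 54.685 mg/L
Dose 3 (400 mg at t=14 h): 400·exp(−0.04077·9) = 277.135 mg/L
Dose 4 (355 mg at t=21 h): 355·exp(−0.04077·2) = 327.200 mg/L
C(23) = 101.788 + 54.685 + 277.135 + 327.200 = 760.808 mg/L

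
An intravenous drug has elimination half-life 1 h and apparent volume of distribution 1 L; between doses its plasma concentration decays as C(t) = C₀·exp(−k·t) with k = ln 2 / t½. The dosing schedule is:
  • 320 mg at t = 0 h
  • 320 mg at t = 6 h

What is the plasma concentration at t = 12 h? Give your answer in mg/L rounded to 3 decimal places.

k = ln 2 / 1 = 0.69315 per h
Dose 1 (320 mg at t=0 h): 320·exp(−0.69315·12) = 0.078 mg/L
Dose 2 (320 mg at t=6 h): 320·exp(−0.69315·6) = 5.000 mg/L
C(12) = 0.078 + 5.000 = 5.078 mg/L

5.078 mg/L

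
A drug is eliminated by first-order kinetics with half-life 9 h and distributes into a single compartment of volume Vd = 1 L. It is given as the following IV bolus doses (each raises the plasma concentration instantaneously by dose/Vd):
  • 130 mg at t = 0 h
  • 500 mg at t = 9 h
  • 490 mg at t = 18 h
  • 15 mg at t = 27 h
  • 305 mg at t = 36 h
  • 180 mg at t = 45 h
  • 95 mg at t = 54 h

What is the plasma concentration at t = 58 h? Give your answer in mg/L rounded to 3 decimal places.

228.842 mg/L

k = ln 2 / 9 = 0.07702 per h
Dose 1 (130 mg at t=0 h): 130·exp(−0.07702·58) = 1.493 mg/L
Dose 2 (500 mg at t=9 h): 500·exp(−0.07702·49) = 11.482 mg/L
Dose 3 (490 mg at t=18 h): 490·exp(−0.07702·40) = 22.505 mg/L
Dose 4 (15 mg at t=27 h): 15·exp(−0.07702·31) = 1.378 mg/L
Dose 5 (305 mg at t=36 h): 305·exp(−0.07702·22) = 56.034 mg/L
Dose 6 (180 mg at t=45 h): 180·exp(−0.07702·13) = 66.138 mg/L
Dose 7 (95 mg at t=54 h): 95·exp(−0.07702·4) = 69.812 mg/L
C(58) = 1.493 + 11.482 + 22.505 + 1.378 + 56.034 + 66.138 + 69.812 = 228.842 mg/L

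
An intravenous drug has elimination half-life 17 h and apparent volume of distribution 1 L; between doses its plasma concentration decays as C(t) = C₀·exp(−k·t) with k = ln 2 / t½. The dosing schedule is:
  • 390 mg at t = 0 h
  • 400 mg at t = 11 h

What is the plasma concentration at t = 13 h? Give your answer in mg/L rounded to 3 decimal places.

k = ln 2 / 17 = 0.04077 per h
Dose 1 (390 mg at t=0 h): 390·exp(−0.04077·13) = 229.544 mg/L
Dose 2 (400 mg at t=11 h): 400·exp(−0.04077·2) = 368.676 mg/L
C(13) = 229.544 + 368.676 = 598.219 mg/L

598.219 mg/L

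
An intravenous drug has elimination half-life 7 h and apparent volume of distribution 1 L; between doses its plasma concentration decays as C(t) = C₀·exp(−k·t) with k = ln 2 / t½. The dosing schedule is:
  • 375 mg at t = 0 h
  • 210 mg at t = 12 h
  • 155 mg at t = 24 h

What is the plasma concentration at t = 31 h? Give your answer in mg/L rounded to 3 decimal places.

k = ln 2 / 7 = 0.09902 per h
Dose 1 (375 mg at t=0 h): 375·exp(−0.09902·31) = 17.414 mg/L
Dose 2 (210 mg at t=12 h): 210·exp(−0.09902·19) = 31.999 mg/L
Dose 3 (155 mg at t=24 h): 155·exp(−0.09902·7) = 77.500 mg/L
C(31) = 17.414 + 31.999 + 77.500 = 126.913 mg/L

126.913 mg/L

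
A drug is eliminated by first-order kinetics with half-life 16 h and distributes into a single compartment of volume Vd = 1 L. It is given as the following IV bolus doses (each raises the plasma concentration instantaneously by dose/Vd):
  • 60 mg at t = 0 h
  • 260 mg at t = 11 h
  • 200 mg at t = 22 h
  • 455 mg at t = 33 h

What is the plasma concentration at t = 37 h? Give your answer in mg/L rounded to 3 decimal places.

583.408 mg/L

k = ln 2 / 16 = 0.04332 per h
Dose 1 (60 mg at t=0 h): 60·exp(−0.04332·37) = 12.079 mg/L
Dose 2 (260 mg at t=11 h): 260·exp(−0.04332·26) = 84.295 mg/L
Dose 3 (200 mg at t=22 h): 200·exp(−0.04332·15) = 104.427 mg/L
Dose 4 (455 mg at t=33 h): 455·exp(−0.04332·4) = 382.608 mg/L
C(37) = 12.079 + 84.295 + 104.427 + 382.608 = 583.408 mg/L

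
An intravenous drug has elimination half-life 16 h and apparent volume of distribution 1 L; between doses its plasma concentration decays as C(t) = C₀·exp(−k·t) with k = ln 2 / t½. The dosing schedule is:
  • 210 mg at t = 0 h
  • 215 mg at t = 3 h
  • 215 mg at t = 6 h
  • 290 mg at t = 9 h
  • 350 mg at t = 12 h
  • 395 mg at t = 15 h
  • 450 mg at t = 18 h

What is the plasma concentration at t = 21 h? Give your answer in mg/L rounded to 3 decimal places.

1404.561 mg/L

k = ln 2 / 16 = 0.04332 per h
Dose 1 (210 mg at t=0 h): 210·exp(−0.04332·21) = 84.551 mg/L
Dose 2 (215 mg at t=3 h): 215·exp(−0.04332·18) = 98.578 mg/L
Dose 3 (215 mg at t=6 h): 215·exp(−0.04332·15) = 112.259 mg/L
Dose 4 (290 mg at t=9 h): 290·exp(−0.04332·12) = 172.435 mg/L
Dose 5 (350 mg at t=12 h): 350·exp(−0.04332·9) = 236.995 mg/L
Dose 6 (395 mg at t=15 h): 395·exp(−0.04332·6) = 304.587 mg/L
Dose 7 (450 mg at t=18 h): 450·exp(−0.04332·3) = 395.157 mg/L
C(21) = 84.551 + 98.578 + 112.259 + 172.435 + 236.995 + 304.587 + 395.157 = 1404.561 mg/L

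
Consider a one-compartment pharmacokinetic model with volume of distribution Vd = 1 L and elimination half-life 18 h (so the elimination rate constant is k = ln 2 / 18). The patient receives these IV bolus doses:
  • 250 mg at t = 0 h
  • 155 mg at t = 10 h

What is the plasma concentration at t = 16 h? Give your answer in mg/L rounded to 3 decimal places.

k = ln 2 / 18 = 0.03851 per h
Dose 1 (250 mg at t=0 h): 250·exp(−0.03851·16) = 135.007 mg/L
Dose 2 (155 mg at t=10 h): 155·exp(−0.03851·6) = 123.024 mg/L
C(16) = 135.007 + 123.024 = 258.031 mg/L

258.031 mg/L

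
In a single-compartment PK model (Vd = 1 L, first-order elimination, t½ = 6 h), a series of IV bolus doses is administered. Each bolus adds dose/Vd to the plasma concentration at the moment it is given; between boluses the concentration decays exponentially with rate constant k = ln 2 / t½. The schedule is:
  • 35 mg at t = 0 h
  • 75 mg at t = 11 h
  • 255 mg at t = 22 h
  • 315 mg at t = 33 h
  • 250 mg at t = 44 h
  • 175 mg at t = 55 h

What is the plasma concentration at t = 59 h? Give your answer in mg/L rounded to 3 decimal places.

173.944 mg/L

k = ln 2 / 6 = 0.11552 per h
Dose 1 (35 mg at t=0 h): 35·exp(−0.11552·59) = 0.038 mg/L
Dose 2 (75 mg at t=11 h): 75·exp(−0.11552·48) = 0.293 mg/L
Dose 3 (255 mg at t=22 h): 255·exp(−0.11552·37) = 3.550 mg/L
Dose 4 (315 mg at t=33 h): 315·exp(−0.11552·26) = 15.626 mg/L
Dose 5 (250 mg at t=44 h): 250·exp(−0.11552·15) = 44.194 mg/L
Dose 6 (175 mg at t=55 h): 175·exp(−0.11552·4) = 110.243 mg/L
C(59) = 0.038 + 0.293 + 3.550 + 15.626 + 44.194 + 110.243 = 173.944 mg/L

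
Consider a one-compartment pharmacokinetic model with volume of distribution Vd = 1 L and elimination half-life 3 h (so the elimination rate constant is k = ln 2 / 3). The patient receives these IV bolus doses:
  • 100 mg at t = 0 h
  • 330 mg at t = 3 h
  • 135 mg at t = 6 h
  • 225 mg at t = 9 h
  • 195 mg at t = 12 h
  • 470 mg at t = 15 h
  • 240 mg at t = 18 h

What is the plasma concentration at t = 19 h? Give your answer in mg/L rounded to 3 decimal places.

454.146 mg/L

k = ln 2 / 3 = 0.23105 per h
Dose 1 (100 mg at t=0 h): 100·exp(−0.23105·19) = 1.240 mg/L
Dose 2 (330 mg at t=3 h): 330·exp(−0.23105·16) = 8.185 mg/L
Dose 3 (135 mg at t=6 h): 135·exp(−0.23105·13) = 6.697 mg/L
Dose 4 (225 mg at t=9 h): 225·exp(−0.23105·10) = 22.323 mg/L
Dose 5 (195 mg at t=12 h): 195·exp(−0.23105·7) = 38.693 mg/L
Dose 6 (470 mg at t=15 h): 470·exp(−0.23105·4) = 186.520 mg/L
Dose 7 (240 mg at t=18 h): 240·exp(−0.23105·1) = 190.488 mg/L
C(19) = 1.240 + 8.185 + 6.697 + 22.323 + 38.693 + 186.520 + 190.488 = 454.146 mg/L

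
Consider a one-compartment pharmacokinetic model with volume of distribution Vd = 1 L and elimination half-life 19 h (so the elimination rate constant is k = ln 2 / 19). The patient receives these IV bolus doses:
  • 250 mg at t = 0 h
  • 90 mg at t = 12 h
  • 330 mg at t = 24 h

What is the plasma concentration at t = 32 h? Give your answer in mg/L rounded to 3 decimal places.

367.651 mg/L

k = ln 2 / 19 = 0.03648 per h
Dose 1 (250 mg at t=0 h): 250·exp(−0.03648·32) = 77.793 mg/L
Dose 2 (90 mg at t=12 h): 90·exp(−0.03648·20) = 43.388 mg/L
Dose 3 (330 mg at t=24 h): 330·exp(−0.03648·8) = 246.470 mg/L
C(32) = 77.793 + 43.388 + 246.470 = 367.651 mg/L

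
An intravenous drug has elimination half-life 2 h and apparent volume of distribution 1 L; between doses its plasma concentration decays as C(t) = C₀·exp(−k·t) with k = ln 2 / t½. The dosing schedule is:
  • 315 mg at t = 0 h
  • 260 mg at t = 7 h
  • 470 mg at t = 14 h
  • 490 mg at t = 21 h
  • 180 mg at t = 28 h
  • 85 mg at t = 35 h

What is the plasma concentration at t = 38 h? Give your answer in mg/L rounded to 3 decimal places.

k = ln 2 / 2 = 0.34657 per h
Dose 1 (315 mg at t=0 h): 315·exp(−0.34657·38) = 0.001 mg/L
Dose 2 (260 mg at t=7 h): 260·exp(−0.34657·31) = 0.006 mg/L
Dose 3 (470 mg at t=14 h): 470·exp(−0.34657·24) = 0.115 mg/L
Dose 4 (490 mg at t=21 h): 490·exp(−0.34657·17) = 1.353 mg/L
Dose 5 (180 mg at t=28 h): 180·exp(−0.34657·10) = 5.625 mg/L
Dose 6 (85 mg at t=35 h): 85·exp(−0.34657·3) = 30.052 mg/L
C(38) = 0.001 + 0.006 + 0.115 + 1.353 + 5.625 + 30.052 = 37.151 mg/L

37.151 mg/L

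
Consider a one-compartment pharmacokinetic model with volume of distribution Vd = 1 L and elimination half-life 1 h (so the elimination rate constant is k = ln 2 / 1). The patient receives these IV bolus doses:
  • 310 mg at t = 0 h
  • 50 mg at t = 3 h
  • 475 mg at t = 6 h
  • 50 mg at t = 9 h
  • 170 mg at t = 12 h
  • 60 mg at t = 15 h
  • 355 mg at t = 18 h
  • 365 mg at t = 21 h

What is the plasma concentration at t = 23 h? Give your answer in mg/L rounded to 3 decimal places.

k = ln 2 / 1 = 0.69315 per h
Dose 1 (310 mg at t=0 h): 310·exp(−0.69315·23) = 0.000 mg/L
Dose 2 (50 mg at t=3 h): 50·exp(−0.69315·20) = 0.000 mg/L
Dose 3 (475 mg at t=6 h): 475·exp(−0.69315·17) = 0.004 mg/L
Dose 4 (50 mg at t=9 h): 50·exp(−0.69315·14) = 0.003 mg/L
Dose 5 (170 mg at t=12 h): 170·exp(−0.69315·11) = 0.083 mg/L
Dose 6 (60 mg at t=15 h): 60·exp(−0.69315·8) = 0.234 mg/L
Dose 7 (355 mg at t=18 h): 355·exp(−0.69315·5) = 11.094 mg/L
Dose 8 (365 mg at t=21 h): 365·exp(−0.69315·2) = 91.250 mg/L
C(23) = 0.000 + 0.000 + 0.004 + 0.003 + 0.083 + 0.234 + 11.094 + 91.250 = 102.668 mg/L

102.668 mg/L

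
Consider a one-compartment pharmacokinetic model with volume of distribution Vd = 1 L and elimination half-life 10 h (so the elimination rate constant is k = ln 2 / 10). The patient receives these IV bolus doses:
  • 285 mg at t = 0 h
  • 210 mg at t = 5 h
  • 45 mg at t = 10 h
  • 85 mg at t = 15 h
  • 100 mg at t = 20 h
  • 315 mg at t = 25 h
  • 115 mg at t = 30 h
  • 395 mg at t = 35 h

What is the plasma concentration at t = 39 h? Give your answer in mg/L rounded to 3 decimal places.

k = ln 2 / 10 = 0.06931 per h
Dose 1 (285 mg at t=0 h): 285·exp(−0.06931·39) = 19.091 mg/L
Dose 2 (210 mg at t=5 h): 210·exp(−0.06931·34) = 19.894 mg/L
Dose 3 (45 mg at t=10 h): 45·exp(−0.06931·29) = 6.029 mg/L
Dose 4 (85 mg at t=15 h): 85·exp(−0.06931·24) = 16.104 mg/L
Dose 5 (100 mg at t=20 h): 100·exp(−0.06931·19) = 26.794 mg/L
Dose 6 (315 mg at t=25 h): 315·exp(−0.06931·14) = 119.363 mg/L
Dose 7 (115 mg at t=30 h): 115·exp(−0.06931·9) = 61.627 mg/L
Dose 8 (395 mg at t=35 h): 395·exp(−0.06931·4) = 299.354 mg/L
C(39) = 19.091 + 19.894 + 6.029 + 16.104 + 26.794 + 119.363 + 61.627 + 299.354 = 568.256 mg/L

568.256 mg/L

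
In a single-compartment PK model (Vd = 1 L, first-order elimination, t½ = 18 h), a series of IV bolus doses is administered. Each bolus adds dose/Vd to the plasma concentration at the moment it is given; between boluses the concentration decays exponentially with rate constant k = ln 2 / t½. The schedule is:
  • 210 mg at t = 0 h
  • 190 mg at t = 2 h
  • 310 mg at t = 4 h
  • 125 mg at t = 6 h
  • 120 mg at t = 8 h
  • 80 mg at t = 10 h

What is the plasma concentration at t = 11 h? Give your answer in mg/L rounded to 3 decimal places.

795.581 mg/L

k = ln 2 / 18 = 0.03851 per h
Dose 1 (210 mg at t=0 h): 210·exp(−0.03851·11) = 137.485 mg/L
Dose 2 (190 mg at t=2 h): 190·exp(−0.03851·9) = 134.350 mg/L
Dose 3 (310 mg at t=4 h): 310·exp(−0.03851·7) = 236.752 mg/L
Dose 4 (125 mg at t=6 h): 125·exp(−0.03851·5) = 103.108 mg/L
Dose 5 (120 mg at t=8 h): 120·exp(−0.03851·3) = 106.908 mg/L
Dose 6 (80 mg at t=10 h): 80·exp(−0.03851·1) = 76.978 mg/L
C(11) = 137.485 + 134.350 + 236.752 + 103.108 + 106.908 + 76.978 = 795.581 mg/L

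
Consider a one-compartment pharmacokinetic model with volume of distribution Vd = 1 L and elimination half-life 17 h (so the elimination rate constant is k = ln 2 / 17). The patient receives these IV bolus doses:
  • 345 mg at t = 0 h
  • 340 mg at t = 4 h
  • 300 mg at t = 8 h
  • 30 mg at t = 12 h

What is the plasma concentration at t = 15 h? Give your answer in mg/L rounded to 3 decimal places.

656.331 mg/L

k = ln 2 / 17 = 0.04077 per h
Dose 1 (345 mg at t=0 h): 345·exp(−0.04077·15) = 187.156 mg/L
Dose 2 (340 mg at t=4 h): 340·exp(−0.04077·11) = 217.117 mg/L
Dose 3 (300 mg at t=8 h): 300·exp(−0.04077·7) = 225.511 mg/L
Dose 4 (30 mg at t=12 h): 30·exp(−0.04077·3) = 26.546 mg/L
C(15) = 187.156 + 217.117 + 225.511 + 26.546 = 656.331 mg/L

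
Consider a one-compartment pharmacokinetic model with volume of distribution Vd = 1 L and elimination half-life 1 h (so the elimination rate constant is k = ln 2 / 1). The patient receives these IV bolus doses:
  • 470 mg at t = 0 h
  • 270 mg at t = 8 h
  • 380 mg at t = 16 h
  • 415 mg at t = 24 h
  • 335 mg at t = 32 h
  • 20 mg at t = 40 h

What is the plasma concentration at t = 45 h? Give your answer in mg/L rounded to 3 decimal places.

0.666 mg/L

k = ln 2 / 1 = 0.69315 per h
Dose 1 (470 mg at t=0 h): 470·exp(−0.69315·45) = 0.000 mg/L
Dose 2 (270 mg at t=8 h): 270·exp(−0.69315·37) = 0.000 mg/L
Dose 3 (380 mg at t=16 h): 380·exp(−0.69315·29) = 0.000 mg/L
Dose 4 (415 mg at t=24 h): 415·exp(−0.69315·21) = 0.000 mg/L
Dose 5 (335 mg at t=32 h): 335·exp(−0.69315·13) = 0.041 mg/L
Dose 6 (20 mg at t=40 h): 20·exp(−0.69315·5) = 0.625 mg/L
C(45) = 0.000 + 0.000 + 0.000 + 0.000 + 0.041 + 0.625 = 0.666 mg/L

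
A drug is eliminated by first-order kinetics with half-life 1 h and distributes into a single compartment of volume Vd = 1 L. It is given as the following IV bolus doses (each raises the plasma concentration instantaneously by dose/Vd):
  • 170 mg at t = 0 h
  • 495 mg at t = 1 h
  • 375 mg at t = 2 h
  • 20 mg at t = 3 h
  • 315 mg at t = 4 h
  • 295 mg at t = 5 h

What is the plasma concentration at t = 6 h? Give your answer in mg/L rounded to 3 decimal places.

270.312 mg/L

k = ln 2 / 1 = 0.69315 per h
Dose 1 (170 mg at t=0 h): 170·exp(−0.69315·6) = 2.656 mg/L
Dose 2 (495 mg at t=1 h): 495·exp(−0.69315·5) = 15.469 mg/L
Dose 3 (375 mg at t=2 h): 375·exp(−0.69315·4) = 23.438 mg/L
Dose 4 (20 mg at t=3 h): 20·exp(−0.69315·3) = 2.500 mg/L
Dose 5 (315 mg at t=4 h): 315·exp(−0.69315·2) = 78.750 mg/L
Dose 6 (295 mg at t=5 h): 295·exp(−0.69315·1) = 147.500 mg/L
C(6) = 2.656 + 15.469 + 23.438 + 2.500 + 78.750 + 147.500 = 270.312 mg/L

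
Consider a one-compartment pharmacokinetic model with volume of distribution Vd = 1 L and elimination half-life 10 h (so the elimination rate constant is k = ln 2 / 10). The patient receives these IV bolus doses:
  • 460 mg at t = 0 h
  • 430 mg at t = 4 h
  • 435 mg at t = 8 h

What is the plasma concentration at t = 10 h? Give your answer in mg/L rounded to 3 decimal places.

892.384 mg/L

k = ln 2 / 10 = 0.06931 per h
Dose 1 (460 mg at t=0 h): 460·exp(−0.06931·10) = 230.000 mg/L
Dose 2 (430 mg at t=4 h): 430·exp(−0.06931·6) = 283.694 mg/L
Dose 3 (435 mg at t=8 h): 435·exp(−0.06931·2) = 378.689 mg/L
C(10) = 230.000 + 283.694 + 378.689 = 892.384 mg/L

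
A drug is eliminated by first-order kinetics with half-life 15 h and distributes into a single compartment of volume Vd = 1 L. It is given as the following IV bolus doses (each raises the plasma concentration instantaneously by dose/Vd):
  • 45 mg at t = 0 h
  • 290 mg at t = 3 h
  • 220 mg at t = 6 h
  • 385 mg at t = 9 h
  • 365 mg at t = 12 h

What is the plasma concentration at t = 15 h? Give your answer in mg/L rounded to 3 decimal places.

943.734 mg/L

k = ln 2 / 15 = 0.04621 per h
Dose 1 (45 mg at t=0 h): 45·exp(−0.04621·15) = 22.500 mg/L
Dose 2 (290 mg at t=3 h): 290·exp(−0.04621·12) = 166.561 mg/L
Dose 3 (220 mg at t=6 h): 220·exp(−0.04621·9) = 145.146 mg/L
Dose 4 (385 mg at t=9 h): 385·exp(−0.04621·6) = 291.775 mg/L
Dose 5 (365 mg at t=12 h): 365·exp(−0.04621·3) = 317.751 mg/L
C(15) = 22.500 + 166.561 + 145.146 + 291.775 + 317.751 = 943.734 mg/L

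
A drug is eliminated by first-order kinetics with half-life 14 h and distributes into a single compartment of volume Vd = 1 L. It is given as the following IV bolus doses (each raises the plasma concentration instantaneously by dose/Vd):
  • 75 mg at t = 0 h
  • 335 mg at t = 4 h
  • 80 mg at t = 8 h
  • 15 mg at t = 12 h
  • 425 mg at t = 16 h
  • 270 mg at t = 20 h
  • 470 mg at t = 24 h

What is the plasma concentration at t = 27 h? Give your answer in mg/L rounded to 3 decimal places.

k = ln 2 / 14 = 0.04951 per h
Dose 1 (75 mg at t=0 h): 75·exp(−0.04951·27) = 19.702 mg/L
Dose 2 (335 mg at t=4 h): 335·exp(−0.04951·23) = 107.274 mg/L
Dose 3 (80 mg at t=8 h): 80·exp(−0.04951·19) = 31.228 mg/L
Dose 4 (15 mg at t=12 h): 15·exp(−0.04951·15) = 7.138 mg/L
Dose 5 (425 mg at t=16 h): 425·exp(−0.04951·11) = 246.527 mg/L
Dose 6 (270 mg at t=20 h): 270·exp(−0.04951·7) = 190.919 mg/L
Dose 7 (470 mg at t=24 h): 470·exp(−0.04951·3) = 405.127 mg/L
C(27) = 19.702 + 107.274 + 31.228 + 7.138 + 246.527 + 190.919 + 405.127 = 1007.916 mg/L

1007.916 mg/L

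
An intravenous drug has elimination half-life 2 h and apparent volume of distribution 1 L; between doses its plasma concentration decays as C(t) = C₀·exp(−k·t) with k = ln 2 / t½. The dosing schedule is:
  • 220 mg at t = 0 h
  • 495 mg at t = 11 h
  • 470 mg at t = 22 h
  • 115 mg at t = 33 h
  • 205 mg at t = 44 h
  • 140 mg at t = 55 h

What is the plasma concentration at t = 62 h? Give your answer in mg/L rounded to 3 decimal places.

12.780 mg/L

k = ln 2 / 2 = 0.34657 per h
Dose 1 (220 mg at t=0 h): 220·exp(−0.34657·62) = 0.000 mg/L
Dose 2 (495 mg at t=11 h): 495·exp(−0.34657·51) = 0.000 mg/L
Dose 3 (470 mg at t=22 h): 470·exp(−0.34657·40) = 0.000 mg/L
Dose 4 (115 mg at t=33 h): 115·exp(−0.34657·29) = 0.005 mg/L
Dose 5 (205 mg at t=44 h): 205·exp(−0.34657·18) = 0.400 mg/L
Dose 6 (140 mg at t=55 h): 140·exp(−0.34657·7) = 12.374 mg/L
C(62) = 0.000 + 0.000 + 0.000 + 0.005 + 0.400 + 12.374 = 12.780 mg/L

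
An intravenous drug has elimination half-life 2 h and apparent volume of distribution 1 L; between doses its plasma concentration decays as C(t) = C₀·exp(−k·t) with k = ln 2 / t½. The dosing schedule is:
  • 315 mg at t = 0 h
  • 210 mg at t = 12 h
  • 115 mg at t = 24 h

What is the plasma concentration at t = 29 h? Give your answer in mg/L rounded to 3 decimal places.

20.923 mg/L

k = ln 2 / 2 = 0.34657 per h
Dose 1 (315 mg at t=0 h): 315·exp(−0.34657·29) = 0.014 mg/L
Dose 2 (210 mg at t=12 h): 210·exp(−0.34657·17) = 0.580 mg/L
Dose 3 (115 mg at t=24 h): 115·exp(−0.34657·5) = 20.329 mg/L
C(29) = 0.014 + 0.580 + 20.329 = 20.923 mg/L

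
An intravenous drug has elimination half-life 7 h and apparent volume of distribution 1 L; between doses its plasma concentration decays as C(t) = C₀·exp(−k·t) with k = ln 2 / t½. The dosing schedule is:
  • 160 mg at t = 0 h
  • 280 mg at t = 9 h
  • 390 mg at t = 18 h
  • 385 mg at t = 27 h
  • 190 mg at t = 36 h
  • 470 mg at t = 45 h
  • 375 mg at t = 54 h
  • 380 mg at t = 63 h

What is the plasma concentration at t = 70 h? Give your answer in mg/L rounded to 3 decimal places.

k = ln 2 / 7 = 0.09902 per h
Dose 1 (160 mg at t=0 h): 160·exp(−0.09902·70) = 0.156 mg/L
Dose 2 (280 mg at t=9 h): 280·exp(−0.09902·61) = 0.667 mg/L
Dose 3 (390 mg at t=18 h): 390·exp(−0.09902·52) = 2.264 mg/L
Dose 4 (385 mg at t=27 h): 385·exp(−0.09902·43) = 5.448 mg/L
Dose 5 (190 mg at t=36 h): 190·exp(−0.09902·34) = 6.556 mg/L
Dose 6 (470 mg at t=45 h): 470·exp(−0.09902·25) = 39.536 mg/L
Dose 7 (375 mg at t=54 h): 375·exp(−0.09902·16) = 76.906 mg/L
Dose 8 (380 mg at t=63 h): 380·exp(−0.09902·7) = 190.000 mg/L
C(70) = 0.156 + 0.667 + 2.264 + 5.448 + 6.556 + 39.536 + 76.906 + 190.000 = 321.533 mg/L

321.533 mg/L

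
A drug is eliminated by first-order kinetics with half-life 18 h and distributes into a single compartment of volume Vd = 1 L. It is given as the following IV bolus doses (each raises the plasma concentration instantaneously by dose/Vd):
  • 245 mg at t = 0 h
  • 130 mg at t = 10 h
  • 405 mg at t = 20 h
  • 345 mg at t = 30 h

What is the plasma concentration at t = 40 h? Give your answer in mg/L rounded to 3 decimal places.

k = ln 2 / 18 = 0.03851 per h
Dose 1 (245 mg at t=0 h): 245·exp(−0.03851·40) = 52.506 mg/L
Dose 2 (130 mg at t=10 h): 130·exp(−0.03851·30) = 40.947 mg/L
Dose 3 (405 mg at t=20 h): 405·exp(−0.03851·20) = 187.490 mg/L
Dose 4 (345 mg at t=30 h): 345·exp(−0.03851·10) = 234.736 mg/L
C(40) = 52.506 + 40.947 + 187.490 + 234.736 = 515.680 mg/L

515.680 mg/L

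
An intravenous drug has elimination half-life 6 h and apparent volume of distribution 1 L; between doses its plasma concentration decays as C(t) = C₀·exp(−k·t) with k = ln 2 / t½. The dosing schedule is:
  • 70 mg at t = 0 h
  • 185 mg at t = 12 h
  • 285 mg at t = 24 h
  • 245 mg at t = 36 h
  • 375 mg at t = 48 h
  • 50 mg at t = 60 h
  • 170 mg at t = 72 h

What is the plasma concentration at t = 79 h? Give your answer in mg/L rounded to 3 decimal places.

94.024 mg/L

k = ln 2 / 6 = 0.11552 per h
Dose 1 (70 mg at t=0 h): 70·exp(−0.11552·79) = 0.008 mg/L
Dose 2 (185 mg at t=12 h): 185·exp(−0.11552·67) = 0.080 mg/L
Dose 3 (285 mg at t=24 h): 285·exp(−0.11552·55) = 0.496 mg/L
Dose 4 (245 mg at t=36 h): 245·exp(−0.11552·43) = 1.705 mg/L
Dose 5 (375 mg at t=48 h): 375·exp(−0.11552·31) = 10.440 mg/L
Dose 6 (50 mg at t=60 h): 50·exp(−0.11552·19) = 5.568 mg/L
Dose 7 (170 mg at t=72 h): 170·exp(−0.11552·7) = 75.726 mg/L
C(79) = 0.008 + 0.080 + 0.496 + 1.705 + 10.440 + 5.568 + 75.726 = 94.024 mg/L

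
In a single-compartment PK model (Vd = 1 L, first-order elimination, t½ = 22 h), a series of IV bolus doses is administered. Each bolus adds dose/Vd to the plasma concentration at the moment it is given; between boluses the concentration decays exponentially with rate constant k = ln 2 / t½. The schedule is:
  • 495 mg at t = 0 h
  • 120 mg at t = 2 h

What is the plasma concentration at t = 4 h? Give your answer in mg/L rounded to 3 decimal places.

549.059 mg/L

k = ln 2 / 22 = 0.03151 per h
Dose 1 (495 mg at t=0 h): 495·exp(−0.03151·4) = 436.388 mg/L
Dose 2 (120 mg at t=2 h): 120·exp(−0.03151·2) = 112.672 mg/L
C(4) = 436.388 + 112.672 = 549.059 mg/L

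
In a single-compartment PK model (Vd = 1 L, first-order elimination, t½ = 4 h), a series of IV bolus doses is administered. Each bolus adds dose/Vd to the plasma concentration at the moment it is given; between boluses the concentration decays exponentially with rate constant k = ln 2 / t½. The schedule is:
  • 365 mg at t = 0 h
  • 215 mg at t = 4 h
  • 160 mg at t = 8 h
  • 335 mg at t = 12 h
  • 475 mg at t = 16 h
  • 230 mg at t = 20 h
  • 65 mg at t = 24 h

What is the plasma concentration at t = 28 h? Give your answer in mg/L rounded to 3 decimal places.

k = ln 2 / 4 = 0.17329 per h
Dose 1 (365 mg at t=0 h): 365·exp(−0.17329·28) = 2.852 mg/L
Dose 2 (215 mg at t=4 h): 215·exp(−0.17329·24) = 3.359 mg/L
Dose 3 (160 mg at t=8 h): 160·exp(−0.17329·20) = 5.000 mg/L
Dose 4 (335 mg at t=12 h): 335·exp(−0.17329·16) = 20.938 mg/L
Dose 5 (475 mg at t=16 h): 475·exp(−0.17329·12) = 59.375 mg/L
Dose 6 (230 mg at t=20 h): 230·exp(−0.17329·8) = 57.500 mg/L
Dose 7 (65 mg at t=24 h): 65·exp(−0.17329·4) = 32.500 mg/L
C(28) = 2.852 + 3.359 + 5.000 + 20.938 + 59.375 + 57.500 + 32.500 = 181.523 mg/L

181.523 mg/L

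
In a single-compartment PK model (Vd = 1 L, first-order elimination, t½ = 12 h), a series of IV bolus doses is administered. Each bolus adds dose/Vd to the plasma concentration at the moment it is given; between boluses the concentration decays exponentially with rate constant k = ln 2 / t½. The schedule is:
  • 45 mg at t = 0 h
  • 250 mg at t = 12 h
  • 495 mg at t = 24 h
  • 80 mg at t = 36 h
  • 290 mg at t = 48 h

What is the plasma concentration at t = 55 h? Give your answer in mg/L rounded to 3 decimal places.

325.576 mg/L

k = ln 2 / 12 = 0.05776 per h
Dose 1 (45 mg at t=0 h): 45·exp(−0.05776·55) = 1.877 mg/L
Dose 2 (250 mg at t=12 h): 250·exp(−0.05776·43) = 20.857 mg/L
Dose 3 (495 mg at t=24 h): 495·exp(−0.05776·31) = 82.593 mg/L
Dose 4 (80 mg at t=36 h): 80·exp(−0.05776·19) = 26.697 mg/L
Dose 5 (290 mg at t=48 h): 290·exp(−0.05776·7) = 193.552 mg/L
C(55) = 1.877 + 20.857 + 82.593 + 26.697 + 193.552 = 325.576 mg/L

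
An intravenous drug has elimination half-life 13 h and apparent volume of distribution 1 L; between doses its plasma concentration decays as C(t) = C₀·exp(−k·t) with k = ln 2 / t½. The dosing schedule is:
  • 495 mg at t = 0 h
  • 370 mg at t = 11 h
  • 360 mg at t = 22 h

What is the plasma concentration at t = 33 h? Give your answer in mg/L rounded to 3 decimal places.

k = ln 2 / 13 = 0.05332 per h
Dose 1 (495 mg at t=0 h): 495·exp(−0.05332·33) = 85.202 mg/L
Dose 2 (370 mg at t=11 h): 370·exp(−0.05332·22) = 114.490 mg/L
Dose 3 (360 mg at t=22 h): 360·exp(−0.05332·11) = 200.256 mg/L
C(33) = 85.202 + 114.490 + 200.256 = 399.948 mg/L

399.948 mg/L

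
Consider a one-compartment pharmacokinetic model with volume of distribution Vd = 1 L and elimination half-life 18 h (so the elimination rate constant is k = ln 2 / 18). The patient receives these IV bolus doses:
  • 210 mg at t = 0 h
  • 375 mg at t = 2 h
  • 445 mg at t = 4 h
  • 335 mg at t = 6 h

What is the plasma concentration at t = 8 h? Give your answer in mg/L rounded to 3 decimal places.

k = ln 2 / 18 = 0.03851 per h
Dose 1 (210 mg at t=0 h): 210·exp(−0.03851·8) = 154.322 mg/L
Dose 2 (375 mg at t=2 h): 375·exp(−0.03851·6) = 297.638 mg/L
Dose 3 (445 mg at t=4 h): 445·exp(−0.03851·4) = 381.474 mg/L
Dose 4 (335 mg at t=6 h): 335·exp(−0.03851·2) = 310.168 mg/L
C(8) = 154.322 + 297.638 + 381.474 + 310.168 = 1143.601 mg/L

1143.601 mg/L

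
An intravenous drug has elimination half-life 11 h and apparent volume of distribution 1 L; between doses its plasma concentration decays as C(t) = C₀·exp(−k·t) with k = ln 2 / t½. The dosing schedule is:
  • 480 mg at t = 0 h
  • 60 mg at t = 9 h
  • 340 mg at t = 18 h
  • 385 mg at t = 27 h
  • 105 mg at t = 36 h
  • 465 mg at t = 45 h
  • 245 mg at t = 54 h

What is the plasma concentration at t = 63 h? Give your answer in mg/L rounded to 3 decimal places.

378.529 mg/L

k = ln 2 / 11 = 0.06301 per h
Dose 1 (480 mg at t=0 h): 480·exp(−0.06301·63) = 9.061 mg/L
Dose 2 (60 mg at t=9 h): 60·exp(−0.06301·54) = 1.997 mg/L
Dose 3 (340 mg at t=18 h): 340·exp(−0.06301·45) = 19.952 mg/L
Dose 4 (385 mg at t=27 h): 385·exp(−0.06301·36) = 39.836 mg/L
Dose 5 (105 mg at t=36 h): 105·exp(−0.06301·27) = 19.156 mg/L
Dose 6 (465 mg at t=45 h): 465·exp(−0.06301·18) = 149.575 mg/L
Dose 7 (245 mg at t=54 h): 245·exp(−0.06301·9) = 138.953 mg/L
C(63) = 9.061 + 1.997 + 19.952 + 39.836 + 19.156 + 149.575 + 138.953 = 378.529 mg/L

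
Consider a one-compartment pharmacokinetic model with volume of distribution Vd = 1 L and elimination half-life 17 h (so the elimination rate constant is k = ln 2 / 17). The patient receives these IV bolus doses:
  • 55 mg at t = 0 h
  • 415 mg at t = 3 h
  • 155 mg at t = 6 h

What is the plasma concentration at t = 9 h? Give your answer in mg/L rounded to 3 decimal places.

k = ln 2 / 17 = 0.04077 per h
Dose 1 (55 mg at t=0 h): 55·exp(−0.04077·9) = 38.106 mg/L
Dose 2 (415 mg at t=3 h): 415·exp(−0.04077·6) = 324.939 mg/L
Dose 3 (155 mg at t=6 h): 155·exp(−0.04077·3) = 137.154 mg/L
C(9) = 38.106 + 324.939 + 137.154 = 500.199 mg/L

500.199 mg/L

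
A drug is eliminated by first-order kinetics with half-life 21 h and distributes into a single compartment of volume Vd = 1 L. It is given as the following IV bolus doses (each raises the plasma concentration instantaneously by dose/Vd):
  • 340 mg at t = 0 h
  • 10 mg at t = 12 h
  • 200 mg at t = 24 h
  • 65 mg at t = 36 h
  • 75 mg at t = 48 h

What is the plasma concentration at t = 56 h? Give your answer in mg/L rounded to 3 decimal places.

k = ln 2 / 21 = 0.03301 per h
Dose 1 (340 mg at t=0 h): 340·exp(−0.03301·56) = 53.547 mg/L
Dose 2 (10 mg at t=12 h): 10·exp(−0.03301·44) = 2.340 mg/L
Dose 3 (200 mg at t=24 h): 200·exp(−0.03301·32) = 69.553 mg/L
Dose 4 (65 mg at t=36 h): 65·exp(−0.03301·20) = 33.591 mg/L
Dose 5 (75 mg at t=48 h): 75·exp(−0.03301·8) = 57.595 mg/L
C(56) = 53.547 + 2.340 + 69.553 + 33.591 + 57.595 = 216.626 mg/L

216.626 mg/L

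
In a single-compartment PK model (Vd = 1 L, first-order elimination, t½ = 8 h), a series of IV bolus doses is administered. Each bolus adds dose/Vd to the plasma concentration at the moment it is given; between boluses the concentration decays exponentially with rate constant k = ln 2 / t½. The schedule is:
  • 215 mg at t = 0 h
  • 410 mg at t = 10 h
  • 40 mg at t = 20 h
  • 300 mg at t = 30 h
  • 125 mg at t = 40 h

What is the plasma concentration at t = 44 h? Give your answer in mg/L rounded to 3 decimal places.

k = ln 2 / 8 = 0.08664 per h
Dose 1 (215 mg at t=0 h): 215·exp(−0.08664·44) = 4.751 mg/L
Dose 2 (410 mg at t=10 h): 410·exp(−0.08664·34) = 21.548 mg/L
Dose 3 (40 mg at t=20 h): 40·exp(−0.08664·24) = 5.000 mg/L
Dose 4 (300 mg at t=30 h): 300·exp(−0.08664·14) = 89.191 mg/L
Dose 5 (125 mg at t=40 h): 125·exp(−0.08664·4) = 88.388 mg/L
C(44) = 4.751 + 21.548 + 5.000 + 89.191 + 88.388 = 208.878 mg/L

208.878 mg/L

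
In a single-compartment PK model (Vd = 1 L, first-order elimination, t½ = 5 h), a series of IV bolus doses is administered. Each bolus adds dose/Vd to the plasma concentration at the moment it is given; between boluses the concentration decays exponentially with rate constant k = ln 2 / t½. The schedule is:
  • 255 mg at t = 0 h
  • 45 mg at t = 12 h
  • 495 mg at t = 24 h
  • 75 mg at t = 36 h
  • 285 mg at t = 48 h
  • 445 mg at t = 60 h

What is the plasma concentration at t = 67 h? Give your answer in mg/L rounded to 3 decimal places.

k = ln 2 / 5 = 0.13863 per h
Dose 1 (255 mg at t=0 h): 255·exp(−0.13863·67) = 0.024 mg/L
Dose 2 (45 mg at t=12 h): 45·exp(−0.13863·55) = 0.022 mg/L
Dose 3 (495 mg at t=24 h): 495·exp(−0.13863·43) = 1.276 mg/L
Dose 4 (75 mg at t=36 h): 75·exp(−0.13863·31) = 1.020 mg/L
Dose 5 (285 mg at t=48 h): 285·exp(−0.13863·19) = 20.461 mg/L
Dose 6 (445 mg at t=60 h): 445·exp(−0.13863·7) = 168.623 mg/L
C(67) = 0.024 + 0.022 + 1.276 + 1.020 + 20.461 + 168.623 = 191.426 mg/L

191.426 mg/L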